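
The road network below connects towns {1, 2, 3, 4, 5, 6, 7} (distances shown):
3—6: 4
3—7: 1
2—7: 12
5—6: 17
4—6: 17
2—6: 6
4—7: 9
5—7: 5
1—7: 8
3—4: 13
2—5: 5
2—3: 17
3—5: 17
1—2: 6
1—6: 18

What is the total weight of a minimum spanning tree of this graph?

Prim, starting at 4.
Step 1: cheapest edge leaving the tree is 4—7 (9); add 7.
Step 2: cheapest edge leaving the tree is 3—7 (1); add 3.
Step 3: cheapest edge leaving the tree is 3—6 (4); add 6.
Step 4: cheapest edge leaving the tree is 5—7 (5); add 5.
Step 5: cheapest edge leaving the tree is 2—5 (5); add 2.
Step 6: cheapest edge leaving the tree is 1—2 (6); add 1.
MST edges: 4—7, 3—7, 3—6, 5—7, 2—5, 1—2; total weight 9+1+4+5+5+6 = 30.

30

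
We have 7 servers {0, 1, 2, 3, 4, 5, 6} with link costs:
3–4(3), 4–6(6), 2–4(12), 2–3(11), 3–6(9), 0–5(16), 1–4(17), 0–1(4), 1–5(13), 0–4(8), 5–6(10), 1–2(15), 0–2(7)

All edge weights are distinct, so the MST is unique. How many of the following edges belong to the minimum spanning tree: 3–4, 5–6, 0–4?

3

Kruskal: consider edges lightest-first.
3–4 (3): add — endpoints in different components.
0–1 (4): add — endpoints in different components.
4–6 (6): add — endpoints in different components.
0–2 (7): add — endpoints in different components.
0–4 (8): add — endpoints in different components.
3–6 (9): skip — 3 and 6 already connected.
5–6 (10): add — endpoints in different components.
MST edge set: {3–4, 0–1, 4–6, 0–2, 0–4, 5–6}.
Of the listed edges, {3–4, 5–6, 0–4} are in the MST → 3.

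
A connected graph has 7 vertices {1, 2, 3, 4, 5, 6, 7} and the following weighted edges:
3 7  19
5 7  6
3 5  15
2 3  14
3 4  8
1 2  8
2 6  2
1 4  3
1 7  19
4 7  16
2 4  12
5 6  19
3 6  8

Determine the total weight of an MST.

42

Grow the tree from 7 using Prim:
Step 1: frontier [5 7 6, 4 7 16, 1 7 19, 3 7 19] → take 5 7 (6); add 5.
Step 2: frontier [3 5 15, 5 6 19, 4 7 16, 1 7 19, 3 7 19] → take 3 5 (15); add 3.
Step 3: frontier [3 4 8, 3 6 8, 2 3 14, 5 6 19, 4 7 16, 1 7 19] → take 3 4 (8); add 4.
Step 4: frontier [3 6 8, 2 3 14, 1 4 3, 2 4 12, 5 6 19, 1 7 19] → take 1 4 (3); add 1.
Step 5: frontier [1 2 8, 3 6 8, 2 3 14, 2 4 12, 5 6 19] → take 1 2 (8); add 2.
Step 6: frontier [2 6 2, 3 6 8, 5 6 19] → take 2 6 (2); add 6.
MST edges: 5 7, 3 5, 3 4, 1 4, 1 2, 2 6; total weight 6+15+8+3+8+2 = 42.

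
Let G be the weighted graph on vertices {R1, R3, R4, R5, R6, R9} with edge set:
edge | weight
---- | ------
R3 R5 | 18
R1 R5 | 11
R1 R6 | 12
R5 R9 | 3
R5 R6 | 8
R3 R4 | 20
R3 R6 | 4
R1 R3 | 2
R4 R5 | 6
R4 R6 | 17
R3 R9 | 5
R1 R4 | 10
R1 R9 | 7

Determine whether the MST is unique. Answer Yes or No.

Yes

Kruskal: consider edges lightest-first.
R1 R3 (2): add — endpoints in different components.
R5 R9 (3): add — endpoints in different components.
R3 R6 (4): add — endpoints in different components.
R3 R9 (5): add — endpoints in different components.
R4 R5 (6): add — endpoints in different components.
Every non-tree edge has weight strictly greater than the heaviest edge on the tree path between its endpoints, so the MST is unique.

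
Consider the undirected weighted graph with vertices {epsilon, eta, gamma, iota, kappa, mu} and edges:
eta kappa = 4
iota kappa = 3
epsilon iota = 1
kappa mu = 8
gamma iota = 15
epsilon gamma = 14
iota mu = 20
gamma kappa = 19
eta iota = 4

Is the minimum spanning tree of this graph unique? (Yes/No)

Kruskal's algorithm — process edges by increasing weight (ties by edge label):
epsilon iota (1): add. Components now {kappa} {epsilon,iota} {eta} {mu} {gamma}
iota kappa (3): add. Components now {epsilon,iota,kappa} {eta} {mu} {gamma}
eta iota (4): add. Components now {epsilon,eta,iota,kappa} {mu} {gamma}
eta kappa (4): skip — kappa and eta already connected.
kappa mu (8): add. Components now {epsilon,eta,iota,kappa,mu} {gamma}
epsilon gamma (14): add. Components now {epsilon,eta,gamma,iota,kappa,mu}
Non-tree edge eta kappa has weight 4, equal to the heaviest edge on its tree cycle — swapping gives another MST of the same weight. Not unique.

No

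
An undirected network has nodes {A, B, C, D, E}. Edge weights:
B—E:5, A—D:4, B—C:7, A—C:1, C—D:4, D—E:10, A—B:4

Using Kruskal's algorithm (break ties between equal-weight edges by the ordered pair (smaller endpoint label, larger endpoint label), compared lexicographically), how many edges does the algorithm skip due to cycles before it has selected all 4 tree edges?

Kruskal: consider edges lightest-first.
A—C (1): add. Components now {A,C} {B} {D} {E}
A—B (4): add. Components now {A,B,C} {D} {E}
A—D (4): add. Components now {A,B,C,D} {E}
C—D (4): skip — C and D already connected.
B—E (5): add. Components now {A,B,C,D,E}
Edges rejected before the tree was complete: 1.

1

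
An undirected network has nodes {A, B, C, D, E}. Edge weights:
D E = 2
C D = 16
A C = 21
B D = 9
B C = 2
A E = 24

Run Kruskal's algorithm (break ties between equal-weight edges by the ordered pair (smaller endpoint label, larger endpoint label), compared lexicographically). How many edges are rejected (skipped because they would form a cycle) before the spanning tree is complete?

Kruskal's algorithm — process edges by increasing weight (ties by edge label):
B C (2): add — endpoints in different components.
D E (2): add — endpoints in different components.
B D (9): add — endpoints in different components.
C D (16): skip — C and D already connected.
A C (21): add — endpoints in different components.
Edges rejected before the tree was complete: 1.

1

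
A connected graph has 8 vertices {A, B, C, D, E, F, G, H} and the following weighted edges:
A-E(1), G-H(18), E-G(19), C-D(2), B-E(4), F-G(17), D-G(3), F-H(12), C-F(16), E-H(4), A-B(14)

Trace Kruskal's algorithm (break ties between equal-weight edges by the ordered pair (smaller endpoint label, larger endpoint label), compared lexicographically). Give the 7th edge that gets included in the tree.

Kruskal: consider edges lightest-first.
A-E (1): add — endpoints in different components.
C-D (2): add — endpoints in different components.
D-G (3): add — endpoints in different components.
B-E (4): add — endpoints in different components.
E-H (4): add — endpoints in different components.
F-H (12): add — endpoints in different components.
A-B (14): skip — A and B already connected.
C-F (16): add — endpoints in different components.
The 7th edge added is C-F.

C-F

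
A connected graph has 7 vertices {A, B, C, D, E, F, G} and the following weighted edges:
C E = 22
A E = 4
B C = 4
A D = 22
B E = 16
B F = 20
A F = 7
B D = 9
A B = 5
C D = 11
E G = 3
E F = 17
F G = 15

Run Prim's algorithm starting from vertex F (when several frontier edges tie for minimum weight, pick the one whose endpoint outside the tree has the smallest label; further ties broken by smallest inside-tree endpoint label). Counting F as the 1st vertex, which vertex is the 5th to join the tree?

B

Prim, starting at F.
Step 1: frontier [A F 7, F G 15, E F 17, B F 20] → take A F (7); add A.
Step 2: frontier [A E 4, A B 5, A D 22, F G 15, E F 17, B F 20] → take A E (4); add E.
Step 3: frontier [A B 5, A D 22, E G 3, B E 16, C E 22, F G 15, B F 20] → take E G (3); add G.
Step 4: frontier [A B 5, A D 22, B E 16, C E 22, B F 20] → take A B (5); add B.
Step 5: frontier [A D 22, B C 4, B D 9, C E 22] → take B C (4); add C.
Step 6: frontier [A D 22, B D 9, C D 11] → take B D (9); add D.
Vertex order: F, A, E, G, B, C, D. The 5th vertex is B.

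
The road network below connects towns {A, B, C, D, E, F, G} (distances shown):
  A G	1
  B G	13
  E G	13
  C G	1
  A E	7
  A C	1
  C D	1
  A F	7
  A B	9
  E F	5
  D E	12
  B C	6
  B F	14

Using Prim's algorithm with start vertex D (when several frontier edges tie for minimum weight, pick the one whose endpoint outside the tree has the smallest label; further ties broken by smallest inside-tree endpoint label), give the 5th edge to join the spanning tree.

A-E

Prim's algorithm from D:
Step 1: cheapest edge leaving the tree is C D (1); add C.
Step 2: cheapest edge leaving the tree is A C (1); add A.
Step 3: cheapest edge leaving the tree is A G (1); add G.
Step 4: cheapest edge leaving the tree is B C (6); add B.
Step 5: cheapest edge leaving the tree is A E (7); add E.
Step 6: cheapest edge leaving the tree is E F (5); add F.
The 5th edge added is A E.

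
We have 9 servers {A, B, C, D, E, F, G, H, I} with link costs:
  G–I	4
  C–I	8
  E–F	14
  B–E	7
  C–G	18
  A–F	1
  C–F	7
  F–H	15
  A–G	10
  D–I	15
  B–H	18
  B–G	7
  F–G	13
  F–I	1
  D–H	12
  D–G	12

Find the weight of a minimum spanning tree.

Prim, starting at B.
Step 1: cheapest edge leaving the tree is B–E (7); add E.
Step 2: cheapest edge leaving the tree is B–G (7); add G.
Step 3: cheapest edge leaving the tree is G–I (4); add I.
Step 4: cheapest edge leaving the tree is F–I (1); add F.
Step 5: cheapest edge leaving the tree is A–F (1); add A.
Step 6: cheapest edge leaving the tree is C–F (7); add C.
Step 7: cheapest edge leaving the tree is D–G (12); add D.
Step 8: cheapest edge leaving the tree is D–H (12); add H.
MST edges: B–E, B–G, G–I, F–I, A–F, C–F, D–G, D–H; total weight 7+7+4+1+1+7+12+12 = 51.

51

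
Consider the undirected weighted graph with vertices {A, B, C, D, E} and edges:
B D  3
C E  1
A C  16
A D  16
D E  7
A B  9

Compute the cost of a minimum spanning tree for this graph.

20

Kruskal's algorithm — process edges by increasing weight (ties by edge label):
C E (1): add. Components now {A} {B} {C,E} {D}
B D (3): add. Components now {A} {B,D} {C,E}
D E (7): add. Components now {A} {B,C,D,E}
A B (9): add. Components now {A,B,C,D,E}
MST edges: C E, B D, D E, A B; total weight 1+3+7+9 = 20.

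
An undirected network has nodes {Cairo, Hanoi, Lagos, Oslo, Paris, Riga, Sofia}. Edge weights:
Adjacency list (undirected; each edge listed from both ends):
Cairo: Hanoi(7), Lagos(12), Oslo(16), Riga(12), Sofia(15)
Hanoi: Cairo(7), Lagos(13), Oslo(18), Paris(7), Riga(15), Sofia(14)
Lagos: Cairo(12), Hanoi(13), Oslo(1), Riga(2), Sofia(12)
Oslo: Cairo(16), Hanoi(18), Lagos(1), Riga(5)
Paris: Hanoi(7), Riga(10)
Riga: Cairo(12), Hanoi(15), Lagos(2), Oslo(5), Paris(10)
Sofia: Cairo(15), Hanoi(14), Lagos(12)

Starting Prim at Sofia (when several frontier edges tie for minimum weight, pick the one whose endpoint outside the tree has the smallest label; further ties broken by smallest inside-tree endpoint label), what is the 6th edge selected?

Cairo-Hanoi

Prim, starting at Sofia.
Step 1: cheapest edge leaving the tree is Lagos-Sofia (12); add Lagos.
Step 2: cheapest edge leaving the tree is Lagos-Oslo (1); add Oslo.
Step 3: cheapest edge leaving the tree is Lagos-Riga (2); add Riga.
Step 4: cheapest edge leaving the tree is Paris-Riga (10); add Paris.
Step 5: cheapest edge leaving the tree is Hanoi-Paris (7); add Hanoi.
Step 6: cheapest edge leaving the tree is Cairo-Hanoi (7); add Cairo.
The 6th edge added is Cairo-Hanoi.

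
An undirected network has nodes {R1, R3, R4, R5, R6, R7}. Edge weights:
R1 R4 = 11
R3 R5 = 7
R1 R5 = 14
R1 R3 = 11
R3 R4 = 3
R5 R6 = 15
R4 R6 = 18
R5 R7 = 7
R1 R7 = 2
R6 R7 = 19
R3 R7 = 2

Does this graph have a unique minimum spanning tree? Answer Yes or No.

Kruskal: consider edges lightest-first.
R1 R7 (2): add — endpoints in different components.
R3 R7 (2): add — endpoints in different components.
R3 R4 (3): add — endpoints in different components.
R3 R5 (7): add — endpoints in different components.
R5 R7 (7): skip — R7 and R5 already connected.
R1 R3 (11): skip — R1 and R3 already connected.
R1 R4 (11): skip — R1 and R4 already connected.
R1 R5 (14): skip — R1 and R5 already connected.
R5 R6 (15): add — endpoints in different components.
Non-tree edge R5 R7 has weight 7, equal to the heaviest edge on its tree cycle — swapping gives another MST of the same weight. Not unique.

No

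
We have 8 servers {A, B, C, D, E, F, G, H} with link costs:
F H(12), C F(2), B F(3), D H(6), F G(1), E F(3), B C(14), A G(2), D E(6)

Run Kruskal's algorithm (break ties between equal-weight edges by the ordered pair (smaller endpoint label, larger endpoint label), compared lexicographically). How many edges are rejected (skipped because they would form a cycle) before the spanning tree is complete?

0

Sort edges by weight, then run Kruskal:
F G (1): add — endpoints in different components.
A G (2): add — endpoints in different components.
C F (2): add — endpoints in different components.
B F (3): add — endpoints in different components.
E F (3): add — endpoints in different components.
D E (6): add — endpoints in different components.
D H (6): add — endpoints in different components.
Edges rejected before the tree was complete: 0.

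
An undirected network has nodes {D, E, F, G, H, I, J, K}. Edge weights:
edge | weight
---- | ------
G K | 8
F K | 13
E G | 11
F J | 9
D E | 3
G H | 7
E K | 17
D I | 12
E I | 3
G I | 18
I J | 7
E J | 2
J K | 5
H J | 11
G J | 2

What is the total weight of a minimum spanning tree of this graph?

Sort edges by weight, then run Kruskal:
E J (2): add — endpoints in different components.
G J (2): add — endpoints in different components.
D E (3): add — endpoints in different components.
E I (3): add — endpoints in different components.
J K (5): add — endpoints in different components.
G H (7): add — endpoints in different components.
I J (7): skip — I and J already connected.
G K (8): skip — G and K already connected.
F J (9): add — endpoints in different components.
MST edges: E J, G J, D E, E I, J K, G H, F J; total weight 2+2+3+3+5+7+9 = 31.

31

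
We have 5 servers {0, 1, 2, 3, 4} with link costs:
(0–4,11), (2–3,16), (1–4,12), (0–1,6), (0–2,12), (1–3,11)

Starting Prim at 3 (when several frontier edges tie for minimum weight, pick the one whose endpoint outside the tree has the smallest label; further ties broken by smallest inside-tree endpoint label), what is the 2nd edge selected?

Prim's algorithm from 3:
Step 1: cheapest edge leaving the tree is 1–3 (11); add 1.
Step 2: cheapest edge leaving the tree is 0–1 (6); add 0.
Step 3: cheapest edge leaving the tree is 0–4 (11); add 4.
Step 4: cheapest edge leaving the tree is 0–2 (12); add 2.
The 2nd edge added is 0–1.

0-1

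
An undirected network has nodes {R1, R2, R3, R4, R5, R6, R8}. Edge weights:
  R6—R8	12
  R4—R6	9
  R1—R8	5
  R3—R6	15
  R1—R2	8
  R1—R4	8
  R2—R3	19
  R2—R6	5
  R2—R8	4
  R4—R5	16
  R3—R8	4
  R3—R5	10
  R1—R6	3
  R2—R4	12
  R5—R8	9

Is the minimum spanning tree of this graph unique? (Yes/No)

Kruskal: consider edges lightest-first.
R1—R6 (3): add. Components now {R1,R6} {R8} {R5} {R4} {R3} {R2}
R2—R8 (4): add. Components now {R1,R6} {R2,R8} {R5} {R4} {R3}
R3—R8 (4): add. Components now {R1,R6} {R2,R3,R8} {R5} {R4}
R1—R8 (5): add. Components now {R1,R2,R3,R6,R8} {R5} {R4}
R2—R6 (5): skip — R6 and R2 already connected.
R1—R2 (8): skip — R1 and R2 already connected.
R1—R4 (8): add. Components now {R1,R2,R3,R4,R6,R8} {R5}
R4—R6 (9): skip — R6 and R4 already connected.
R5—R8 (9): add. Components now {R1,R2,R3,R4,R5,R6,R8}
Non-tree edge R2—R6 has weight 5, equal to the heaviest edge on its tree cycle — swapping gives another MST of the same weight. Not unique.

No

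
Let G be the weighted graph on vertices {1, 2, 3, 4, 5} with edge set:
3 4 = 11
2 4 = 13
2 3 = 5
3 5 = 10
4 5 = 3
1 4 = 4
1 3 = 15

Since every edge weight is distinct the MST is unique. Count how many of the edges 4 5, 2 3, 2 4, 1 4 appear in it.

Kruskal's algorithm — process edges by increasing weight (ties by edge label):
4 5 (3): add — endpoints in different components.
1 4 (4): add — endpoints in different components.
2 3 (5): add — endpoints in different components.
3 5 (10): add — endpoints in different components.
MST edge set: {4 5, 1 4, 2 3, 3 5}.
Of the listed edges, {4 5, 2 3, 1 4} are in the MST → 3.

3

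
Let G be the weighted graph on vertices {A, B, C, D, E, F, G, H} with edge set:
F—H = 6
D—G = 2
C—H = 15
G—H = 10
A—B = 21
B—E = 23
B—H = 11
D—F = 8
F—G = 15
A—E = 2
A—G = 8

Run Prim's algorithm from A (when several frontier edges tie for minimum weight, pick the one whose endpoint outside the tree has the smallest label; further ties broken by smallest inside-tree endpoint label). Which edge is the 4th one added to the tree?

D-F

Grow the tree from A using Prim:
Step 1: cheapest edge leaving the tree is A—E (2); add E.
Step 2: cheapest edge leaving the tree is A—G (8); add G.
Step 3: cheapest edge leaving the tree is D—G (2); add D.
Step 4: cheapest edge leaving the tree is D—F (8); add F.
Step 5: cheapest edge leaving the tree is F—H (6); add H.
Step 6: cheapest edge leaving the tree is B—H (11); add B.
Step 7: cheapest edge leaving the tree is C—H (15); add C.
The 4th edge added is D—F.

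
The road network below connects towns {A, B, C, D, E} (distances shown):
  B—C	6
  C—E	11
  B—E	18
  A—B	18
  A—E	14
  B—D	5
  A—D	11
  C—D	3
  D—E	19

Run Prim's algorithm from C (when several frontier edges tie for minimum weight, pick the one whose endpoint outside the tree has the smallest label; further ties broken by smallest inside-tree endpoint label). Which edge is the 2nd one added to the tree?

B-D

Grow the tree from C using Prim:
Step 1: frontier [C—D 3, B—C 6, C—E 11] → take C—D (3); add D.
Step 2: frontier [B—C 6, C—E 11, B—D 5, A—D 11, D—E 19] → take B—D (5); add B.
Step 3: frontier [A—B 18, B—E 18, C—E 11, A—D 11, D—E 19] → take A—D (11); add A.
Step 4: frontier [A—E 14, B—E 18, C—E 11, D—E 19] → take C—E (11); add E.
The 2nd edge added is B—D.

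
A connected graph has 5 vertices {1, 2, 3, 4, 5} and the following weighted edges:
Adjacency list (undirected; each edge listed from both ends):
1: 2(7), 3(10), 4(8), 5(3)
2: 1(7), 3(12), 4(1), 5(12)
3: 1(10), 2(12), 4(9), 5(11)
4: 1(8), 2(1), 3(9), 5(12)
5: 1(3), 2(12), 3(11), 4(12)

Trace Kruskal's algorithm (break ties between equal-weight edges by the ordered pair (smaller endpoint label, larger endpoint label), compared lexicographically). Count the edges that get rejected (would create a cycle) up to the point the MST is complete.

1

Kruskal: consider edges lightest-first.
2-4 (1): add — endpoints in different components.
1-5 (3): add — endpoints in different components.
1-2 (7): add — endpoints in different components.
1-4 (8): skip — 1 and 4 already connected.
3-4 (9): add — endpoints in different components.
Edges rejected before the tree was complete: 1.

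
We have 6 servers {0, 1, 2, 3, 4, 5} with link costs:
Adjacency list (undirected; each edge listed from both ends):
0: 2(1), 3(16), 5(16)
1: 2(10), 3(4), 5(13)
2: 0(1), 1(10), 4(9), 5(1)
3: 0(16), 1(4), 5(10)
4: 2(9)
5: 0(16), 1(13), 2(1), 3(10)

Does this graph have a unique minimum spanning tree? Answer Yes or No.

No

Kruskal's algorithm — process edges by increasing weight (ties by edge label):
0–2 (1): add. Components now {0,2} {1} {3} {4} {5}
2–5 (1): add. Components now {0,2,5} {1} {3} {4}
1–3 (4): add. Components now {0,2,5} {1,3} {4}
2–4 (9): add. Components now {0,2,4,5} {1,3}
1–2 (10): add. Components now {0,1,2,3,4,5}
Non-tree edge 3–5 has weight 10, equal to the heaviest edge on its tree cycle — swapping gives another MST of the same weight. Not unique.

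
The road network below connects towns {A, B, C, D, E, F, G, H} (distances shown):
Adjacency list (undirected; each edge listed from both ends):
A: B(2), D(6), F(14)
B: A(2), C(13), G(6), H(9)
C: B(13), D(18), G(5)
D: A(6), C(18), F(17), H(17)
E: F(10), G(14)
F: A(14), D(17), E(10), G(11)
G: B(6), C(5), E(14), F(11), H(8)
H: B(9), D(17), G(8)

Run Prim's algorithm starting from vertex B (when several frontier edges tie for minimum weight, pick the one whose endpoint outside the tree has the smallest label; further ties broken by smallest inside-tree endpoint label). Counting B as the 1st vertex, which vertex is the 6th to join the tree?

Prim, starting at B.
Step 1: frontier [A—B 2, B—G 6, B—H 9, B—C 13] → take A—B (2); add A.
Step 2: frontier [A—D 6, A—F 14, B—G 6, B—H 9, B—C 13] → take A—D (6); add D.
Step 3: frontier [A—F 14, B—G 6, B—H 9, B—C 13, D—F 17, D—H 17, C—D 18] → take B—G (6); add G.
Step 4: frontier [A—F 14, B—H 9, B—C 13, D—F 17, D—H 17, C—D 18, C—G 5, G—H 8, F—G 11, E—G 14] → take C—G (5); add C.
Step 5: frontier [A—F 14, B—H 9, D—F 17, D—H 17, G—H 8, F—G 11, E—G 14] → take G—H (8); add H.
Step 6: frontier [A—F 14, D—F 17, F—G 11, E—G 14] → take F—G (11); add F.
Step 7: frontier [E—F 10, E—G 14] → take E—F (10); add E.
Vertex order: B, A, D, G, C, H, F, E. The 6th vertex is H.

H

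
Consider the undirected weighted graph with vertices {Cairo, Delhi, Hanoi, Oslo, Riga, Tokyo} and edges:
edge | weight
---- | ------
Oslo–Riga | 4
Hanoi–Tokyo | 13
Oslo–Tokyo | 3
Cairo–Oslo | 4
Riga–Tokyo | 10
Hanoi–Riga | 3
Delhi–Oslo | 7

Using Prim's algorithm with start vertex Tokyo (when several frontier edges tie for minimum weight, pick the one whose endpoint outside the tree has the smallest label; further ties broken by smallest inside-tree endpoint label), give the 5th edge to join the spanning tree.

Grow the tree from Tokyo using Prim:
Step 1: cheapest edge leaving the tree is Oslo–Tokyo (3); add Oslo.
Step 2: cheapest edge leaving the tree is Cairo–Oslo (4); add Cairo.
Step 3: cheapest edge leaving the tree is Oslo–Riga (4); add Riga.
Step 4: cheapest edge leaving the tree is Hanoi–Riga (3); add Hanoi.
Step 5: cheapest edge leaving the tree is Delhi–Oslo (7); add Delhi.
The 5th edge added is Delhi–Oslo.

Delhi-Oslo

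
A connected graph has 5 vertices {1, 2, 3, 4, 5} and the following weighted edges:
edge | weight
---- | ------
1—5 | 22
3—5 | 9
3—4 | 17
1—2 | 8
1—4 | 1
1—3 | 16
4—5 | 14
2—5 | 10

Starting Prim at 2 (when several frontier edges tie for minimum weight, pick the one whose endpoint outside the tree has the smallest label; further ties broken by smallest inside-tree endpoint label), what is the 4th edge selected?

Prim, starting at 2.
Step 1: cheapest edge leaving the tree is 1—2 (8); add 1.
Step 2: cheapest edge leaving the tree is 1—4 (1); add 4.
Step 3: cheapest edge leaving the tree is 2—5 (10); add 5.
Step 4: cheapest edge leaving the tree is 3—5 (9); add 3.
The 4th edge added is 3—5.

3-5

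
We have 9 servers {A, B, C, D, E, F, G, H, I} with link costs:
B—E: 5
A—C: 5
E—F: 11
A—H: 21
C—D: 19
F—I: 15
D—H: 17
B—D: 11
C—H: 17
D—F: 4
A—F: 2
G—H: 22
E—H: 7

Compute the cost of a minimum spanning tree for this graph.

71

Grow the tree from D using Prim:
Step 1: frontier [D—F 4, B—D 11, D—H 17, C—D 19] → take D—F (4); add F.
Step 2: frontier [B—D 11, D—H 17, C—D 19, A—F 2, E—F 11, F—I 15] → take A—F (2); add A.
Step 3: frontier [A—C 5, A—H 21, B—D 11, D—H 17, C—D 19, E—F 11, F—I 15] → take A—C (5); add C.
Step 4: frontier [A—H 21, C—H 17, B—D 11, D—H 17, E—F 11, F—I 15] → take B—D (11); add B.
Step 5: frontier [A—H 21, B—E 5, C—H 17, D—H 17, E—F 11, F—I 15] → take B—E (5); add E.
Step 6: frontier [A—H 21, C—H 17, D—H 17, E—H 7, F—I 15] → take E—H (7); add H.
Step 7: frontier [F—I 15, G—H 22] → take F—I (15); add I.
Step 8: frontier [G—H 22] → take G—H (22); add G.
MST edges: D—F, A—F, A—C, B—D, B—E, E—H, F—I, G—H; total weight 4+2+5+11+5+7+15+22 = 71.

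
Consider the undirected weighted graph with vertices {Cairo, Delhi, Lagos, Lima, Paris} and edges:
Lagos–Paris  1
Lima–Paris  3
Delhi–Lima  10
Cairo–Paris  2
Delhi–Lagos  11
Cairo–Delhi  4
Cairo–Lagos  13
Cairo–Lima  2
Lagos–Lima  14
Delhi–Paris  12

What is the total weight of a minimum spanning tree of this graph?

9

Prim's algorithm from Lima:
Step 1: cheapest edge leaving the tree is Cairo–Lima (2); add Cairo.
Step 2: cheapest edge leaving the tree is Cairo–Paris (2); add Paris.
Step 3: cheapest edge leaving the tree is Lagos–Paris (1); add Lagos.
Step 4: cheapest edge leaving the tree is Cairo–Delhi (4); add Delhi.
MST edges: Cairo–Lima, Cairo–Paris, Lagos–Paris, Cairo–Delhi; total weight 2+2+1+4 = 9.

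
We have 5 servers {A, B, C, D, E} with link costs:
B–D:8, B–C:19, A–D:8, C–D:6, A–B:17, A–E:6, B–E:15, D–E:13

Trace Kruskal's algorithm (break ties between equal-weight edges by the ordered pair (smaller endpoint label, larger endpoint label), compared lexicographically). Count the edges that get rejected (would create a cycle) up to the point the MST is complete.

0

Kruskal: consider edges lightest-first.
A–E (6): add — endpoints in different components.
C–D (6): add — endpoints in different components.
A–D (8): add — endpoints in different components.
B–D (8): add — endpoints in different components.
Edges rejected before the tree was complete: 0.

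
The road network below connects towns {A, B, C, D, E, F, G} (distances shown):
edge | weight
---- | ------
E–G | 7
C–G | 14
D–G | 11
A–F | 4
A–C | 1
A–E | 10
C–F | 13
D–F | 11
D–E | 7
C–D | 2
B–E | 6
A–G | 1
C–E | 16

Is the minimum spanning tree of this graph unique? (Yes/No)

Kruskal: consider edges lightest-first.
A–C (1): add — endpoints in different components.
A–G (1): add — endpoints in different components.
C–D (2): add — endpoints in different components.
A–F (4): add — endpoints in different components.
B–E (6): add — endpoints in different components.
D–E (7): add — endpoints in different components.
Non-tree edge E–G has weight 7, equal to the heaviest edge on its tree cycle — swapping gives another MST of the same weight. Not unique.

No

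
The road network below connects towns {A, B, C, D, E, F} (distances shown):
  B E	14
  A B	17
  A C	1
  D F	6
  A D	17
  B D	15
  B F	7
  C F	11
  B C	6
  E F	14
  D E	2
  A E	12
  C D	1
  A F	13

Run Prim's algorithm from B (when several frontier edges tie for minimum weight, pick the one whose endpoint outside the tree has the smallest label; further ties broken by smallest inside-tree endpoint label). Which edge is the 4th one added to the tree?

Prim, starting at B.
Step 1: cheapest edge leaving the tree is B C (6); add C.
Step 2: cheapest edge leaving the tree is A C (1); add A.
Step 3: cheapest edge leaving the tree is C D (1); add D.
Step 4: cheapest edge leaving the tree is D E (2); add E.
Step 5: cheapest edge leaving the tree is D F (6); add F.
The 4th edge added is D E.

D-E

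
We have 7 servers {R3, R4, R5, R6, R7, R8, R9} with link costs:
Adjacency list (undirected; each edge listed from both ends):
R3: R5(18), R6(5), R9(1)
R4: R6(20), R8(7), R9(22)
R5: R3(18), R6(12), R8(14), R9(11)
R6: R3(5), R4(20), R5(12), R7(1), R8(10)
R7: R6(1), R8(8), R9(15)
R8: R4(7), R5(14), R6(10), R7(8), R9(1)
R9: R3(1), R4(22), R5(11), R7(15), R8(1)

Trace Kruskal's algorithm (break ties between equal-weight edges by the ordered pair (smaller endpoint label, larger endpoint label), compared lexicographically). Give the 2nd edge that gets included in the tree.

R6-R7

Kruskal: consider edges lightest-first.
R3-R9 (1): add — endpoints in different components.
R6-R7 (1): add — endpoints in different components.
R8-R9 (1): add — endpoints in different components.
R3-R6 (5): add — endpoints in different components.
R4-R8 (7): add — endpoints in different components.
R7-R8 (8): skip — R8 and R7 already connected.
R6-R8 (10): skip — R8 and R6 already connected.
R5-R9 (11): add — endpoints in different components.
The 2nd edge added is R6-R7.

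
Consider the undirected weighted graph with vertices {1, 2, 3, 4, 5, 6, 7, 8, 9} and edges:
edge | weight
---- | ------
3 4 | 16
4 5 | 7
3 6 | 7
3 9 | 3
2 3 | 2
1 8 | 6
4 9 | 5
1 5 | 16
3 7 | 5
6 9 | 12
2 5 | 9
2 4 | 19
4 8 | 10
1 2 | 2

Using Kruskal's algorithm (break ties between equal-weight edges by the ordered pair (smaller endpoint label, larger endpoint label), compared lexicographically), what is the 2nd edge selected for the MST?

2-3

Kruskal: consider edges lightest-first.
1 2 (2): add — endpoints in different components.
2 3 (2): add — endpoints in different components.
3 9 (3): add — endpoints in different components.
3 7 (5): add — endpoints in different components.
4 9 (5): add — endpoints in different components.
1 8 (6): add — endpoints in different components.
3 6 (7): add — endpoints in different components.
4 5 (7): add — endpoints in different components.
The 2nd edge added is 2 3.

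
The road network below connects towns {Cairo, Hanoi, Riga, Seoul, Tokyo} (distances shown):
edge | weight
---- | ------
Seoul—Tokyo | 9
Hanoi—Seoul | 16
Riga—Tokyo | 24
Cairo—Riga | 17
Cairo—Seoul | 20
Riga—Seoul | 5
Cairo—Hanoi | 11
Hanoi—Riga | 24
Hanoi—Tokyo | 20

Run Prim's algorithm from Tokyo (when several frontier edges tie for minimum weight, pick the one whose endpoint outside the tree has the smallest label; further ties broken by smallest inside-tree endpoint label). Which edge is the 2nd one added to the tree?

Prim's algorithm from Tokyo:
Step 1: frontier [Seoul—Tokyo 9, Hanoi—Tokyo 20, Riga—Tokyo 24] → take Seoul—Tokyo (9); add Seoul.
Step 2: frontier [Riga—Seoul 5, Hanoi—Seoul 16, Cairo—Seoul 20, Hanoi—Tokyo 20, Riga—Tokyo 24] → take Riga—Seoul (5); add Riga.
Step 3: frontier [Cairo—Riga 17, Hanoi—Riga 24, Hanoi—Seoul 16, Cairo—Seoul 20, Hanoi—Tokyo 20] → take Hanoi—Seoul (16); add Hanoi.
Step 4: frontier [Cairo—Hanoi 11, Cairo—Riga 17, Cairo—Seoul 20] → take Cairo—Hanoi (11); add Cairo.
The 2nd edge added is Riga—Seoul.

Riga-Seoul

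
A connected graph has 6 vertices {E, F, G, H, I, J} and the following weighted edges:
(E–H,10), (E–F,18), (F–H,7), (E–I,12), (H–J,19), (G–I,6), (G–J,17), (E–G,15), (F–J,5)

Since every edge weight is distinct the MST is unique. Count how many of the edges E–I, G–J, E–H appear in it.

2

Kruskal: consider edges lightest-first.
F–J (5): add — endpoints in different components.
G–I (6): add — endpoints in different components.
F–H (7): add — endpoints in different components.
E–H (10): add — endpoints in different components.
E–I (12): add — endpoints in different components.
MST edge set: {F–J, G–I, F–H, E–H, E–I}.
Of the listed edges, {E–I, E–H} are in the MST → 2.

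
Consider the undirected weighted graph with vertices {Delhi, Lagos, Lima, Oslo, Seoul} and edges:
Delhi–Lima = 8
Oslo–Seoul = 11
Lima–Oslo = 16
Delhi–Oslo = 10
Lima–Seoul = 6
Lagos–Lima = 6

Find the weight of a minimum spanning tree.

Grow the tree from Lagos using Prim:
Step 1: frontier [Lagos–Lima 6] → take Lagos–Lima (6); add Lima.
Step 2: frontier [Lima–Seoul 6, Delhi–Lima 8, Lima–Oslo 16] → take Lima–Seoul (6); add Seoul.
Step 3: frontier [Delhi–Lima 8, Lima–Oslo 16, Oslo–Seoul 11] → take Delhi–Lima (8); add Delhi.
Step 4: frontier [Delhi–Oslo 10, Lima–Oslo 16, Oslo–Seoul 11] → take Delhi–Oslo (10); add Oslo.
MST edges: Lagos–Lima, Lima–Seoul, Delhi–Lima, Delhi–Oslo; total weight 6+6+8+10 = 30.

30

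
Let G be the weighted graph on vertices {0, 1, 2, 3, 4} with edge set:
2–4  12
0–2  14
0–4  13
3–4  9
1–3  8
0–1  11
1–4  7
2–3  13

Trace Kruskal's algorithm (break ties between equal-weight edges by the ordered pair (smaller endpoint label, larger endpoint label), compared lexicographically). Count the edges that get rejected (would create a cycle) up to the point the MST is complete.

1

Sort edges by weight, then run Kruskal:
1–4 (7): add — endpoints in different components.
1–3 (8): add — endpoints in different components.
3–4 (9): skip — 3 and 4 already connected.
0–1 (11): add — endpoints in different components.
2–4 (12): add — endpoints in different components.
Edges rejected before the tree was complete: 1.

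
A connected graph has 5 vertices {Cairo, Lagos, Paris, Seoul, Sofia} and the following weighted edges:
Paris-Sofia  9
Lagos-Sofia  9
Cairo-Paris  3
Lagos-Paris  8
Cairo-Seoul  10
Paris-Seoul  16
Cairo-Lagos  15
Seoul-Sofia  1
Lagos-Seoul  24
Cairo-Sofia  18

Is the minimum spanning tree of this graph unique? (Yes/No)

Kruskal's algorithm — process edges by increasing weight (ties by edge label):
Seoul-Sofia (1): add. Components now {Lagos} {Paris} {Cairo} {Seoul,Sofia}
Cairo-Paris (3): add. Components now {Lagos} {Cairo,Paris} {Seoul,Sofia}
Lagos-Paris (8): add. Components now {Cairo,Lagos,Paris} {Seoul,Sofia}
Lagos-Sofia (9): add. Components now {Cairo,Lagos,Paris,Seoul,Sofia}
Non-tree edge Paris-Sofia has weight 9, equal to the heaviest edge on its tree cycle — swapping gives another MST of the same weight. Not unique.

No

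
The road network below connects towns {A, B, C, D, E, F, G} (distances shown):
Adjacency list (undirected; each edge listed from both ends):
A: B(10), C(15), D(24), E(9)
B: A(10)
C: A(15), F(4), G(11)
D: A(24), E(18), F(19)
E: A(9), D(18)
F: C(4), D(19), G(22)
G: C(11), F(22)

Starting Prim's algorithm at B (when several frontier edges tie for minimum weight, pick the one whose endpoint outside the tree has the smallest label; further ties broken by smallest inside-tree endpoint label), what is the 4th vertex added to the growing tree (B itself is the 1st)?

C

Prim's algorithm from B:
Step 1: frontier [A—B 10] → take A—B (10); add A.
Step 2: frontier [A—E 9, A—C 15, A—D 24] → take A—E (9); add E.
Step 3: frontier [A—C 15, A—D 24, D—E 18] → take A—C (15); add C.
Step 4: frontier [A—D 24, C—F 4, C—G 11, D—E 18] → take C—F (4); add F.
Step 5: frontier [A—D 24, C—G 11, D—E 18, D—F 19, F—G 22] → take C—G (11); add G.
Step 6: frontier [A—D 24, D—E 18, D—F 19] → take D—E (18); add D.
Vertex order: B, A, E, C, F, G, D. The 4th vertex is C.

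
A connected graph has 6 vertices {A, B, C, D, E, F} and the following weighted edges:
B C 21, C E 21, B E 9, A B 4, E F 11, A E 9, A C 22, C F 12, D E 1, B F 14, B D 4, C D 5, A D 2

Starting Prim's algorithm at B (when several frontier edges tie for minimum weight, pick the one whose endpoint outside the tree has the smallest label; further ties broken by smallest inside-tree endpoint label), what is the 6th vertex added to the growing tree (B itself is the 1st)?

F

Grow the tree from B using Prim:
Step 1: cheapest edge leaving the tree is A B (4); add A.
Step 2: cheapest edge leaving the tree is A D (2); add D.
Step 3: cheapest edge leaving the tree is D E (1); add E.
Step 4: cheapest edge leaving the tree is C D (5); add C.
Step 5: cheapest edge leaving the tree is E F (11); add F.
Vertex order: B, A, D, E, C, F. The 6th vertex is F.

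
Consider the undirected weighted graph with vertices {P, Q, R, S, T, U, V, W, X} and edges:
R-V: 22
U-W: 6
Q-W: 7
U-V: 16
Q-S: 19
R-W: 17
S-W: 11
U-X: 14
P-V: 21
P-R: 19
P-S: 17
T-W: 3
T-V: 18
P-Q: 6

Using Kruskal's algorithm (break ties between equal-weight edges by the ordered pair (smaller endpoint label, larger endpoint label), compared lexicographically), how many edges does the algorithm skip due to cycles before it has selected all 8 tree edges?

Kruskal: consider edges lightest-first.
T-W (3): add — endpoints in different components.
P-Q (6): add — endpoints in different components.
U-W (6): add — endpoints in different components.
Q-W (7): add — endpoints in different components.
S-W (11): add — endpoints in different components.
U-X (14): add — endpoints in different components.
U-V (16): add — endpoints in different components.
P-S (17): skip — S and P already connected.
R-W (17): add — endpoints in different components.
Edges rejected before the tree was complete: 1.

1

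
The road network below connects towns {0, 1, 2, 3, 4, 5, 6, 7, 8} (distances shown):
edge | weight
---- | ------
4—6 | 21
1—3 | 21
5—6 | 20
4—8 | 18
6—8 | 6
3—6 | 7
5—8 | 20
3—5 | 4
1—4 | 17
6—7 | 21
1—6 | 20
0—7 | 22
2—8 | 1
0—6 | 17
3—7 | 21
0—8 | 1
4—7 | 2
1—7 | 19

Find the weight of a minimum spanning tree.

Grow the tree from 1 using Prim:
Step 1: cheapest edge leaving the tree is 1—4 (17); add 4.
Step 2: cheapest edge leaving the tree is 4—7 (2); add 7.
Step 3: cheapest edge leaving the tree is 4—8 (18); add 8.
Step 4: cheapest edge leaving the tree is 0—8 (1); add 0.
Step 5: cheapest edge leaving the tree is 2—8 (1); add 2.
Step 6: cheapest edge leaving the tree is 6—8 (6); add 6.
Step 7: cheapest edge leaving the tree is 3—6 (7); add 3.
Step 8: cheapest edge leaving the tree is 3—5 (4); add 5.
MST edges: 1—4, 4—7, 4—8, 0—8, 2—8, 6—8, 3—6, 3—5; total weight 17+2+18+1+1+6+7+4 = 56.

56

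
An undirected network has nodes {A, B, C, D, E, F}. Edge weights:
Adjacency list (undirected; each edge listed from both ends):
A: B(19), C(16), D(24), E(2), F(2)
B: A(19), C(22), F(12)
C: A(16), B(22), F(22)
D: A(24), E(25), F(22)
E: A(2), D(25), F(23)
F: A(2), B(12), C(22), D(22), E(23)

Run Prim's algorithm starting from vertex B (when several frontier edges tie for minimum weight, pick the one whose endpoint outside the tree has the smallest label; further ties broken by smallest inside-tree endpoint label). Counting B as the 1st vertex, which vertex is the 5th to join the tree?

C

Prim, starting at B.
Step 1: cheapest edge leaving the tree is B F (12); add F.
Step 2: cheapest edge leaving the tree is A F (2); add A.
Step 3: cheapest edge leaving the tree is A E (2); add E.
Step 4: cheapest edge leaving the tree is A C (16); add C.
Step 5: cheapest edge leaving the tree is D F (22); add D.
Vertex order: B, F, A, E, C, D. The 5th vertex is C.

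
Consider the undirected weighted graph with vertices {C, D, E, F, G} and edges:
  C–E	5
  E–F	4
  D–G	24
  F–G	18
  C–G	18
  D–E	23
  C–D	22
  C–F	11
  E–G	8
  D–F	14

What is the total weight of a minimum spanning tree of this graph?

Prim's algorithm from F:
Step 1: cheapest edge leaving the tree is E–F (4); add E.
Step 2: cheapest edge leaving the tree is C–E (5); add C.
Step 3: cheapest edge leaving the tree is E–G (8); add G.
Step 4: cheapest edge leaving the tree is D–F (14); add D.
MST edges: E–F, C–E, E–G, D–F; total weight 4+5+8+14 = 31.

31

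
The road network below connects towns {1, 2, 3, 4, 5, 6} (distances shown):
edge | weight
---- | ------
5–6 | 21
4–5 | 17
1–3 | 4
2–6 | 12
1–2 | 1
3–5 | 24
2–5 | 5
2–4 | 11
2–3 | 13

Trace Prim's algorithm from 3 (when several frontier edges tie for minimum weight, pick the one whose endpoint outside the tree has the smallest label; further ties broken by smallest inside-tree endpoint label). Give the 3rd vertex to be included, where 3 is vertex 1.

Grow the tree from 3 using Prim:
Step 1: cheapest edge leaving the tree is 1–3 (4); add 1.
Step 2: cheapest edge leaving the tree is 1–2 (1); add 2.
Step 3: cheapest edge leaving the tree is 2–5 (5); add 5.
Step 4: cheapest edge leaving the tree is 2–4 (11); add 4.
Step 5: cheapest edge leaving the tree is 2–6 (12); add 6.
Vertex order: 3, 1, 2, 5, 4, 6. The 3rd vertex is 2.

2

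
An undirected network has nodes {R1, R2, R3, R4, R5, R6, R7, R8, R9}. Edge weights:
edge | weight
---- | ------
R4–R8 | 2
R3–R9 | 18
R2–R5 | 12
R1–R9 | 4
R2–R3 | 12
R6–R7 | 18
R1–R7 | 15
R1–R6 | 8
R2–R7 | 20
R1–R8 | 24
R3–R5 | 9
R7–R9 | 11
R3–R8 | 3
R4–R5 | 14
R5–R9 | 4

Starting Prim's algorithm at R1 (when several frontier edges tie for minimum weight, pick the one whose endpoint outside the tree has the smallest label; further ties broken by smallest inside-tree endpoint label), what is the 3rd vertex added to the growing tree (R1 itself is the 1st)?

R5

Grow the tree from R1 using Prim:
Step 1: cheapest edge leaving the tree is R1–R9 (4); add R9.
Step 2: cheapest edge leaving the tree is R5–R9 (4); add R5.
Step 3: cheapest edge leaving the tree is R1–R6 (8); add R6.
Step 4: cheapest edge leaving the tree is R3–R5 (9); add R3.
Step 5: cheapest edge leaving the tree is R3–R8 (3); add R8.
Step 6: cheapest edge leaving the tree is R4–R8 (2); add R4.
Step 7: cheapest edge leaving the tree is R7–R9 (11); add R7.
Step 8: cheapest edge leaving the tree is R2–R3 (12); add R2.
Vertex order: R1, R9, R5, R6, R3, R8, R4, R7, R2. The 3rd vertex is R5.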